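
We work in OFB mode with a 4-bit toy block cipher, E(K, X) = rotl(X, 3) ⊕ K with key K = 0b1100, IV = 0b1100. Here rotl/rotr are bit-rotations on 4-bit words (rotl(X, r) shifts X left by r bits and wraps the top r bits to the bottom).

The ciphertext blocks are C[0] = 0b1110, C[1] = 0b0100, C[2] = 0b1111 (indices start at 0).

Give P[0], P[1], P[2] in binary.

P[0] = 0b0100, P[1] = 0b1101, P[2] = 0b1111

OFB decryption: S_i = E(K, S_{i−1}) with S_{−1} = IV; P_i = C_i ⊕ S_i.
P[0]: S = E(K, 0b1100) = 0b1010; 0b1110 ⊕ 0b1010 = 0b0100.
P[1]: S = E(K, 0b1010) = 0b1001; 0b0100 ⊕ 0b1001 = 0b1101.
P[2]: S = E(K, 0b1001) = 0b0000; 0b1111 ⊕ 0b0000 = 0b1111.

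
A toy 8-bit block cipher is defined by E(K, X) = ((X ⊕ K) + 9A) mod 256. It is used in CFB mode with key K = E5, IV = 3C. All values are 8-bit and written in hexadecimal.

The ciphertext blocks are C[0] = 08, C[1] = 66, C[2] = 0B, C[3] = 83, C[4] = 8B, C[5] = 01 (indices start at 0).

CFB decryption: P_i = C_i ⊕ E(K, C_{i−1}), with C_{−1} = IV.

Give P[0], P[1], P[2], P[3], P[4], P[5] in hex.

P[0]: E(K, 3C) = 73; 08 ⊕ 73 = 7B.
P[1]: E(K, 08) = 87; 66 ⊕ 87 = E1.
P[2]: E(K, 66) = 1D; 0B ⊕ 1D = 16.
P[3]: E(K, 0B) = 88; 83 ⊕ 88 = 0B.
P[4]: E(K, 83) = 00; 8B ⊕ 00 = 8B.
P[5]: E(K, 8B) = 08; 01 ⊕ 08 = 09.

P[0] = 7B, P[1] = E1, P[2] = 16, P[3] = 0B, P[4] = 8B, P[5] = 09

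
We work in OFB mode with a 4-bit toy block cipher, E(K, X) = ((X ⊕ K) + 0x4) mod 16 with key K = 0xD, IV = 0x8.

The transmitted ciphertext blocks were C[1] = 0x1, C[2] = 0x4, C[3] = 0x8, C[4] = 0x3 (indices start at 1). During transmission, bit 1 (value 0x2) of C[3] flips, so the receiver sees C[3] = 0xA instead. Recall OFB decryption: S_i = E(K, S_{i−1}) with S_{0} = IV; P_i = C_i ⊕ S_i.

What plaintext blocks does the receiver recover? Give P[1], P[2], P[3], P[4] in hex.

Only C[3] changed, to 0xA. In OFB, a change in C_i flips the same bit in P_i only; the keystream is unaffected. Decrypting the received ciphertext:
P[1]: S = E(K, 0x8) = 0x9; 0x1 ⊕ 0x9 = 0x8.
P[2]: S = E(K, 0x9) = 0x8; 0x4 ⊕ 0x8 = 0xC.
P[3]: S = E(K, 0x8) = 0x9; 0xA ⊕ 0x9 = 0x3.
P[4]: S = E(K, 0x9) = 0x8; 0x3 ⊕ 0x8 = 0xB.
Blocks that differ from the original plaintext: P[3].

P[1] = 0x8, P[2] = 0xC, P[3] = 0x3, P[4] = 0xB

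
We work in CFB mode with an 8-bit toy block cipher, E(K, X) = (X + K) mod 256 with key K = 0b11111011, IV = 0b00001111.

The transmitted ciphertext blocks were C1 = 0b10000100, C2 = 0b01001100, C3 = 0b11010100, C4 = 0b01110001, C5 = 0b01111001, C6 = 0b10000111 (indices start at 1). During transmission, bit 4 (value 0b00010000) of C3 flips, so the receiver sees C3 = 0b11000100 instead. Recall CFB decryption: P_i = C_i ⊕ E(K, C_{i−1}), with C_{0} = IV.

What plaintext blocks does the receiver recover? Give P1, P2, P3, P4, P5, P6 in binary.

P1 = 0b10001110, P2 = 0b00110011, P3 = 0b10000011, P4 = 0b11001110, P5 = 0b00010101, P6 = 0b11110011

Only C3 changed, to 0b11000100. In CFB, a change in C_i flips the same bit in P_i and garbles P_{i+1}. Decrypting the received ciphertext:
P1: E(K, 0b00001111) = 0b00001010; 0b10000100 ⊕ 0b00001010 = 0b10001110.
P2: E(K, 0b10000100) = 0b01111111; 0b01001100 ⊕ 0b01111111 = 0b00110011.
P3: E(K, 0b01001100) = 0b01000111; 0b11000100 ⊕ 0b01000111 = 0b10000011.
P4: E(K, 0b11000100) = 0b10111111; 0b01110001 ⊕ 0b10111111 = 0b11001110.
P5: E(K, 0b01110001) = 0b01101100; 0b01111001 ⊕ 0b01101100 = 0b00010101.
P6: E(K, 0b01111001) = 0b01110100; 0b10000111 ⊕ 0b01110100 = 0b11110011.
Blocks that differ from the original plaintext: P3, P4.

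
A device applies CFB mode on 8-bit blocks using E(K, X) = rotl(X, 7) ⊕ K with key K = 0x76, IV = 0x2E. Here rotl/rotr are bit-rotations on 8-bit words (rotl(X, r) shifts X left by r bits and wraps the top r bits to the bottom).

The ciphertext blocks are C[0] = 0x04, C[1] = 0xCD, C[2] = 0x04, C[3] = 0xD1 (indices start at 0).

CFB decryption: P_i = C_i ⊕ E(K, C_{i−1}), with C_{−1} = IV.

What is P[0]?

P[0]: E(K, 0x2E) = 0x61; 0x04 ⊕ 0x61 = 0x65.

P[0] = 0x65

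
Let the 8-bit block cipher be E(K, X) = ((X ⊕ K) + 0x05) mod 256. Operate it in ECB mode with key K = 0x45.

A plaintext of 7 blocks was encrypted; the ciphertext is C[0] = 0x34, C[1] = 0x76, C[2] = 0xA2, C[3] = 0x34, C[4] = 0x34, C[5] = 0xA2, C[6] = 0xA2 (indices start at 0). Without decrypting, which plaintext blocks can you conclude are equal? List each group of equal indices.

P[0] = P[3] = P[4]; P[2] = P[5] = P[6]

ECB encrypts each block independently with the same key, so equal ciphertext blocks imply equal plaintext blocks.
C[0] = C[3] = C[4] = 0x34, so P[0] = P[3] = P[4].
C[2] = C[5] = C[6] = 0xA2, so P[2] = P[5] = P[6].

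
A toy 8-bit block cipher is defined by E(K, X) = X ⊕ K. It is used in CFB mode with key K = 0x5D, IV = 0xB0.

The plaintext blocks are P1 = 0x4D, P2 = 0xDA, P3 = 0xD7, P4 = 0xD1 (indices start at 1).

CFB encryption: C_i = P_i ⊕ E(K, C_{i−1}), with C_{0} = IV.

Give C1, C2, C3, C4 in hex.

C1: E(K, 0xB0) = 0xED; 0x4D ⊕ 0xED = 0xA0.
C2: E(K, 0xA0) = 0xFD; 0xDA ⊕ 0xFD = 0x27.
C3: E(K, 0x27) = 0x7A; 0xD7 ⊕ 0x7A = 0xAD.
C4: E(K, 0xAD) = 0xF0; 0xD1 ⊕ 0xF0 = 0x21.

C1 = 0xA0, C2 = 0x27, C3 = 0xAD, C4 = 0x21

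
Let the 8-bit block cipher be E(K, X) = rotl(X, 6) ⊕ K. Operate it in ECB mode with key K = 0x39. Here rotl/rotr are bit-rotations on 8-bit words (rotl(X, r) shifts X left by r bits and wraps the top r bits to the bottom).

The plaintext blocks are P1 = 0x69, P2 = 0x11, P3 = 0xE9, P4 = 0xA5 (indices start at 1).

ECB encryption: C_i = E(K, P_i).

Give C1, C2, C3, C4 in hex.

C1 = 0x63, C2 = 0x7D, C3 = 0x43, C4 = 0x50

C1: E(K, 0x69) = 0x63.
C2: E(K, 0x11) = 0x7D.
C3: E(K, 0xE9) = 0x43.
C4: E(K, 0xA5) = 0x50.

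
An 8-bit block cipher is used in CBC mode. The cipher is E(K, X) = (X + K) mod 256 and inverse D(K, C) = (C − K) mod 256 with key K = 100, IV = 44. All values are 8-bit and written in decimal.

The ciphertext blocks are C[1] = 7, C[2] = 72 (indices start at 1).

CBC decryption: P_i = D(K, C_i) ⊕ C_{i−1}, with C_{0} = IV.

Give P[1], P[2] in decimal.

P[1]: D(K, 7) = 163; 163 ⊕ 44 = 143.
P[2]: D(K, 72) = 228; 228 ⊕ 7 = 227.

P[1] = 143, P[2] = 227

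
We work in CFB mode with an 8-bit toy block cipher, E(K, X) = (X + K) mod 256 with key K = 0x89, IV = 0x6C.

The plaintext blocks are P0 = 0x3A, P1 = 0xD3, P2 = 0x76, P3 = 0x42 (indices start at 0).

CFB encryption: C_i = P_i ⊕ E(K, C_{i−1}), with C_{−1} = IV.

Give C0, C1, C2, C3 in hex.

C0: E(K, 0x6C) = 0xF5; 0x3A ⊕ 0xF5 = 0xCF.
C1: E(K, 0xCF) = 0x58; 0xD3 ⊕ 0x58 = 0x8B.
C2: E(K, 0x8B) = 0x14; 0x76 ⊕ 0x14 = 0x62.
C3: E(K, 0x62) = 0xEB; 0x42 ⊕ 0xEB = 0xA9.

C0 = 0xCF, C1 = 0x8B, C2 = 0x62, C3 = 0xA9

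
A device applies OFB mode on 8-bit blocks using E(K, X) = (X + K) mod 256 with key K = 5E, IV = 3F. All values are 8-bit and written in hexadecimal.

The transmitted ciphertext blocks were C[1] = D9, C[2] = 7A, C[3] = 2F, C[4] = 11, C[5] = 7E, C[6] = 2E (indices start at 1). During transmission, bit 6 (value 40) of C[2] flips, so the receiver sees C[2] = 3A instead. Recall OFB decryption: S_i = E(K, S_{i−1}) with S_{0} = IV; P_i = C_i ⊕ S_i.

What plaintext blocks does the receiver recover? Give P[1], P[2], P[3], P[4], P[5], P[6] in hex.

Only C[2] changed, to 3A. In OFB, a change in C_i flips the same bit in P_i only; the keystream is unaffected. Decrypting the received ciphertext:
P[1]: S = E(K, 3F) = 9D; D9 ⊕ 9D = 44.
P[2]: S = E(K, 9D) = FB; 3A ⊕ FB = C1.
P[3]: S = E(K, FB) = 59; 2F ⊕ 59 = 76.
P[4]: S = E(K, 59) = B7; 11 ⊕ B7 = A6.
P[5]: S = E(K, B7) = 15; 7E ⊕ 15 = 6B.
P[6]: S = E(K, 15) = 73; 2E ⊕ 73 = 5D.
Blocks that differ from the original plaintext: P[2].

P[1] = 44, P[2] = C1, P[3] = 76, P[4] = A6, P[5] = 6B, P[6] = 5D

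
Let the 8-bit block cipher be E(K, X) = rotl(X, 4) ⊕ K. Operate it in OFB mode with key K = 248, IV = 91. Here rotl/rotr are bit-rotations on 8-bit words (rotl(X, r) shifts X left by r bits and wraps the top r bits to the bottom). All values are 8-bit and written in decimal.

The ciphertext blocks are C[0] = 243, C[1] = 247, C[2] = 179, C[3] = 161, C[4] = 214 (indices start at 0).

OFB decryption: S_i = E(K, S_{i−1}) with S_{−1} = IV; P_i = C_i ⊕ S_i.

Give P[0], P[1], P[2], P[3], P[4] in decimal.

P[0]: S = E(K, 91) = 77; 243 ⊕ 77 = 190.
P[1]: S = E(K, 77) = 44; 247 ⊕ 44 = 219.
P[2]: S = E(K, 44) = 58; 179 ⊕ 58 = 137.
P[3]: S = E(K, 58) = 91; 161 ⊕ 91 = 250.
P[4]: S = E(K, 91) = 77; 214 ⊕ 77 = 155.

P[0] = 190, P[1] = 219, P[2] = 137, P[3] = 250, P[4] = 155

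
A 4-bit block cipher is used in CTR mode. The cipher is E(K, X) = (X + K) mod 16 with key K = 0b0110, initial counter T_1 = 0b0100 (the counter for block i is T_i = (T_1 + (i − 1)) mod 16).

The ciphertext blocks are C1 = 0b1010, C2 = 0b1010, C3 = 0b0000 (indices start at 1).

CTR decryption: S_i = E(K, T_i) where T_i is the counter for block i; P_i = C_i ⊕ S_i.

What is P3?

P3 = 0b1100

P3: T = 0b0110, S = E(K, T) = 0b1100; 0b0000 ⊕ 0b1100 = 0b1100.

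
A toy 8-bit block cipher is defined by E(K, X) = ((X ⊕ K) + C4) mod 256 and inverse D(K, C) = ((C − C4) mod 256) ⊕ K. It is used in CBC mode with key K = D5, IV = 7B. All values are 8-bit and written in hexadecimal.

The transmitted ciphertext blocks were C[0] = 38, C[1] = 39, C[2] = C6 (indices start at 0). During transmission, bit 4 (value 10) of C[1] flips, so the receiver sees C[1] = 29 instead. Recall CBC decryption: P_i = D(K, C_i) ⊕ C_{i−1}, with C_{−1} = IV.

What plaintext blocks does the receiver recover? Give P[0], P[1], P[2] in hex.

Only C[1] changed, to 29. In CBC, a change in C_i garbles P_i and flips the same bit in P_{i+1}. Decrypting the received ciphertext:
P[0]: D(K, 38) = A1; A1 ⊕ 7B = DA.
P[1]: D(K, 29) = B0; B0 ⊕ 38 = 88.
P[2]: D(K, C6) = D7; D7 ⊕ 29 = FE.
Blocks that differ from the original plaintext: P[1], P[2].

P[0] = DA, P[1] = 88, P[2] = FE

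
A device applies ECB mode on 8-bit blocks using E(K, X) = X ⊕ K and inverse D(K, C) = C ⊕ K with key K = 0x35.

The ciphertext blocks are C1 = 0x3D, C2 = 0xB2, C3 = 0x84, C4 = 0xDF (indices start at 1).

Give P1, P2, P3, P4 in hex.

P1 = 0x08, P2 = 0x87, P3 = 0xB1, P4 = 0xEA

ECB decryption: P_i = D(K, C_i).
P1: D(K, 0x3D) = 0x08.
P2: D(K, 0xB2) = 0x87.
P3: D(K, 0x84) = 0xB1.
P4: D(K, 0xDF) = 0xEA.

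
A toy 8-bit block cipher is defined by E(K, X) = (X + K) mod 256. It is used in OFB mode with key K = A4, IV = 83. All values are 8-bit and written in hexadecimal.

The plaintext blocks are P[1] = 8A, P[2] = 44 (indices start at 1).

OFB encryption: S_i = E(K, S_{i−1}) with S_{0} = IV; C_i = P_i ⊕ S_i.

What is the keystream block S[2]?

CB

C[1]: S = E(K, 83) = 27; 8A ⊕ 27 = AD.
C[2]: S = E(K, 27) = CB; 44 ⊕ CB = 8F.
So S[2] = CB.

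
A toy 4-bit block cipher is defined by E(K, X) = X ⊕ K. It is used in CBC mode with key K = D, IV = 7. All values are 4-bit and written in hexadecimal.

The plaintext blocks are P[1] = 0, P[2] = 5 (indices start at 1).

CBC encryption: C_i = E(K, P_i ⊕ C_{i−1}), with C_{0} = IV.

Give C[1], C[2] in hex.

C[1] = A, C[2] = 2

C[1]: P[1] ⊕ 7 = 7; E(K, 7) = A.
C[2]: P[2] ⊕ A = F; E(K, F) = 2.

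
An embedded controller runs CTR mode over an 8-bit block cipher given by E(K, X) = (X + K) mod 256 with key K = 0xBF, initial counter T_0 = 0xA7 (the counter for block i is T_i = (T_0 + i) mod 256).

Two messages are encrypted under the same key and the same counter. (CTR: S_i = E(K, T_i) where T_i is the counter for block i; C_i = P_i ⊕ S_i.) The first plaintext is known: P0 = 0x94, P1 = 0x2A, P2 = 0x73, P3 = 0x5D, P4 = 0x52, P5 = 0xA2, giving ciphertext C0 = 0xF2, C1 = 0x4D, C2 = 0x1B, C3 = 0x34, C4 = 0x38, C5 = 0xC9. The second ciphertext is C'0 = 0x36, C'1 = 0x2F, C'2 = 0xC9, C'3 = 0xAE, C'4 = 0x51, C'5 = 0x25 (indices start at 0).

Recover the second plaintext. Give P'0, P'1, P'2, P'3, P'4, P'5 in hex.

P'0 = 0x50, P'1 = 0x48, P'2 = 0xA1, P'3 = 0xC7, P'4 = 0x3B, P'5 = 0x4E

In CTR with a reused counter, both messages share the same keystream S_i, so C_i ⊕ C'_i = P_i ⊕ P'_i and thus P'_i = P_i ⊕ C_i ⊕ C'_i.
P'0: 0x94 ⊕ 0xF2 ⊕ 0x36 = 0x50.
P'1: 0x2A ⊕ 0x4D ⊕ 0x2F = 0x48.
P'2: 0x73 ⊕ 0x1B ⊕ 0xC9 = 0xA1.
P'3: 0x5D ⊕ 0x34 ⊕ 0xAE = 0xC7.
P'4: 0x52 ⊕ 0x38 ⊕ 0x51 = 0x3B.
P'5: 0xA2 ⊕ 0xC9 ⊕ 0x25 = 0x4E.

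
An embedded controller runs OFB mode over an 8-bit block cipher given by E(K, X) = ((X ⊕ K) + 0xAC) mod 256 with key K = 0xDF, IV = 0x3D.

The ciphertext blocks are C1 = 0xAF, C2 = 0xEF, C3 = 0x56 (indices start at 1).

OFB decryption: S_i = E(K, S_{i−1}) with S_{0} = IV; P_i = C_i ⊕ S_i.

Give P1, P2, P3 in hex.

P1: S = E(K, 0x3D) = 0x8E; 0xAF ⊕ 0x8E = 0x21.
P2: S = E(K, 0x8E) = 0xFD; 0xEF ⊕ 0xFD = 0x12.
P3: S = E(K, 0xFD) = 0xCE; 0x56 ⊕ 0xCE = 0x98.

P1 = 0x21, P2 = 0x12, P3 = 0x98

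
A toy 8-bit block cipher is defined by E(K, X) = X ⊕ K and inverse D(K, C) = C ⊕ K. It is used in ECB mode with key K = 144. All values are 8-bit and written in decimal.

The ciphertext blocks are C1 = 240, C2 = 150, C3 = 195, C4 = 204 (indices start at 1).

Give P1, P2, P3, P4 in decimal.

ECB decryption: P_i = D(K, C_i).
P1: D(K, 240) = 96.
P2: D(K, 150) = 6.
P3: D(K, 195) = 83.
P4: D(K, 204) = 92.

P1 = 96, P2 = 6, P3 = 83, P4 = 92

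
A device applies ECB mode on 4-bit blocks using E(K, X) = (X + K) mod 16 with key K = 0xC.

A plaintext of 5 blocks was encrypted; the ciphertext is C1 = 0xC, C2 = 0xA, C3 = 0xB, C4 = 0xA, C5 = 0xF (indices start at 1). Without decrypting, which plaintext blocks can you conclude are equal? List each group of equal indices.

P2 = P4

ECB encrypts each block independently with the same key, so equal ciphertext blocks imply equal plaintext blocks.
C2 = C4 = 0xA, so P2 = P4.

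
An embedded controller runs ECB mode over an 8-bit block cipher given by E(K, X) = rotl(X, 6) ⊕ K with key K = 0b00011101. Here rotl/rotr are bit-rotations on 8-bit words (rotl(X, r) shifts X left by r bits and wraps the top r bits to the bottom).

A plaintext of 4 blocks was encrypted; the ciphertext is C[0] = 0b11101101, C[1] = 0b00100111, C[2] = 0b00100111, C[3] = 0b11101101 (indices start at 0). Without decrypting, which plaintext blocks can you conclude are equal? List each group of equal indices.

ECB encrypts each block independently with the same key, so equal ciphertext blocks imply equal plaintext blocks.
C[0] = C[3] = 0b11101101, so P[0] = P[3].
C[1] = C[2] = 0b00100111, so P[1] = P[2].

P[0] = P[3]; P[1] = P[2]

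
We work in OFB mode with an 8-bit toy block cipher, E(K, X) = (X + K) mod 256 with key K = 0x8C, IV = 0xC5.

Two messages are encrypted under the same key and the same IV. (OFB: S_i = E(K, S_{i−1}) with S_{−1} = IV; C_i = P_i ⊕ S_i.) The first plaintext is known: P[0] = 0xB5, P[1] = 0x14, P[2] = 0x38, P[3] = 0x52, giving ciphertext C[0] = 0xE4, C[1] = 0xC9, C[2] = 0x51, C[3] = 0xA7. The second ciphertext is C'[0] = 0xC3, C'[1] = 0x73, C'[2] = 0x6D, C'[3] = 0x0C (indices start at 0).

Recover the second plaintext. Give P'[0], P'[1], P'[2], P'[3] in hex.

In OFB with a reused IV, both messages share the same keystream S_i, so C_i ⊕ C'_i = P_i ⊕ P'_i and thus P'_i = P_i ⊕ C_i ⊕ C'_i.
P'[0]: 0xB5 ⊕ 0xE4 ⊕ 0xC3 = 0x92.
P'[1]: 0x14 ⊕ 0xC9 ⊕ 0x73 = 0xAE.
P'[2]: 0x38 ⊕ 0x51 ⊕ 0x6D = 0x04.
P'[3]: 0x52 ⊕ 0xA7 ⊕ 0x0C = 0xF9.

P'[0] = 0x92, P'[1] = 0xAE, P'[2] = 0x04, P'[3] = 0xF9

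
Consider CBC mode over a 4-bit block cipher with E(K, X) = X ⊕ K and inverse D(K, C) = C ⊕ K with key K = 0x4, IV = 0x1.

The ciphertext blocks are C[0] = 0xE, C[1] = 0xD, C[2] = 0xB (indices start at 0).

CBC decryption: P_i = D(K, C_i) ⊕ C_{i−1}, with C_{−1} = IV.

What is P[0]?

P[0]: D(K, 0xE) = 0xA; 0xA ⊕ 0x1 = 0xB.

P[0] = 0xB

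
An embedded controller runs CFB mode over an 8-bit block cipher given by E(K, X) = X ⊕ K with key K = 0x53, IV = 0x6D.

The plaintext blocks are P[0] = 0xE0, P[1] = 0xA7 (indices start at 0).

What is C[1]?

C[1] = 0x2A

CFB encryption: C_i = P_i ⊕ E(K, C_{i−1}), with C_{−1} = IV.
C[0]: E(K, 0x6D) = 0x3E; 0xE0 ⊕ 0x3E = 0xDE.
C[1]: E(K, 0xDE) = 0x8D; 0xA7 ⊕ 0x8D = 0x2A.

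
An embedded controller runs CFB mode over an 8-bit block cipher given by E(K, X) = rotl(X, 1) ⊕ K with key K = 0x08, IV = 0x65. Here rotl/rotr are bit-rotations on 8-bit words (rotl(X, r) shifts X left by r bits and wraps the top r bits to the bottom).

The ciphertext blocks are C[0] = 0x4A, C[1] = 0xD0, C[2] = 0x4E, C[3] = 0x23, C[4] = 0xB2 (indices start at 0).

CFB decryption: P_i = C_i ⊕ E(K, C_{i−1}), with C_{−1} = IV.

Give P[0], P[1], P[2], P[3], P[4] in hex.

P[0]: E(K, 0x65) = 0xC2; 0x4A ⊕ 0xC2 = 0x88.
P[1]: E(K, 0x4A) = 0x9C; 0xD0 ⊕ 0x9C = 0x4C.
P[2]: E(K, 0xD0) = 0xA9; 0x4E ⊕ 0xA9 = 0xE7.
P[3]: E(K, 0x4E) = 0x94; 0x23 ⊕ 0x94 = 0xB7.
P[4]: E(K, 0x23) = 0x4E; 0xB2 ⊕ 0x4E = 0xFC.

P[0] = 0x88, P[1] = 0x4C, P[2] = 0xE7, P[3] = 0xB7, P[4] = 0xFC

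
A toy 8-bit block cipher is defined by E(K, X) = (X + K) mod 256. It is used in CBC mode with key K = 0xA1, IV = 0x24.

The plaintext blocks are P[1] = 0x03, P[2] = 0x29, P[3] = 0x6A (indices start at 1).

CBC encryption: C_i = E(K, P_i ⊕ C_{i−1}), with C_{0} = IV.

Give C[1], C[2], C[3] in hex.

C[1] = 0xC8, C[2] = 0x82, C[3] = 0x89

C[1]: P[1] ⊕ 0x24 = 0x27; E(K, 0x27) = 0xC8.
C[2]: P[2] ⊕ 0xC8 = 0xE1; E(K, 0xE1) = 0x82.
C[3]: P[3] ⊕ 0x82 = 0xE8; E(K, 0xE8) = 0x89.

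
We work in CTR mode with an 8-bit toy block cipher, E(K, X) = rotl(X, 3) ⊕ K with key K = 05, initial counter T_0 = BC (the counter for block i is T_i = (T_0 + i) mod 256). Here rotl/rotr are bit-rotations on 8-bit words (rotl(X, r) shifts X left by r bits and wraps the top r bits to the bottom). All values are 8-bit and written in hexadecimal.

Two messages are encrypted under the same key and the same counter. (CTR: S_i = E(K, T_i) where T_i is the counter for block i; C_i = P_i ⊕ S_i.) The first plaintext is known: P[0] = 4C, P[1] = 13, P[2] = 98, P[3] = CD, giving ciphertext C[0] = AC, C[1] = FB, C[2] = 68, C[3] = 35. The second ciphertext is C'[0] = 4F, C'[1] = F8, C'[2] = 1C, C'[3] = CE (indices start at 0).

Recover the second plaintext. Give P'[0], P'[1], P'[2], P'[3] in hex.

In CTR with a reused counter, both messages share the same keystream S_i, so C_i ⊕ C'_i = P_i ⊕ P'_i and thus P'_i = P_i ⊕ C_i ⊕ C'_i.
P'[0]: 4C ⊕ AC ⊕ 4F = AF.
P'[1]: 13 ⊕ FB ⊕ F8 = 10.
P'[2]: 98 ⊕ 68 ⊕ 1C = EC.
P'[3]: CD ⊕ 35 ⊕ CE = 36.

P'[0] = AF, P'[1] = 10, P'[2] = EC, P'[3] = 36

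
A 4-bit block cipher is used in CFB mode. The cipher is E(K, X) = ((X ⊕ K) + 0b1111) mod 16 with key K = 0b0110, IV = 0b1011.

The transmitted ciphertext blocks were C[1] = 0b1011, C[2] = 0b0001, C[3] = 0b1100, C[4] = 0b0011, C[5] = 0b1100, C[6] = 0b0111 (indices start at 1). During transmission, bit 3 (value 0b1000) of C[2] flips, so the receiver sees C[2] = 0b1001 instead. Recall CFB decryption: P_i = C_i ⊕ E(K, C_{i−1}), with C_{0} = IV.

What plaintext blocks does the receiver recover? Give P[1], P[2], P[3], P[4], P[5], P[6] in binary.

P[1] = 0b0111, P[2] = 0b0101, P[3] = 0b0010, P[4] = 0b1010, P[5] = 0b1000, P[6] = 0b1110

Only C[2] changed, to 0b1001. In CFB, a change in C_i flips the same bit in P_i and garbles P_{i+1}. Decrypting the received ciphertext:
P[1]: E(K, 0b1011) = 0b1100; 0b1011 ⊕ 0b1100 = 0b0111.
P[2]: E(K, 0b1011) = 0b1100; 0b1001 ⊕ 0b1100 = 0b0101.
P[3]: E(K, 0b1001) = 0b1110; 0b1100 ⊕ 0b1110 = 0b0010.
P[4]: E(K, 0b1100) = 0b1001; 0b0011 ⊕ 0b1001 = 0b1010.
P[5]: E(K, 0b0011) = 0b0100; 0b1100 ⊕ 0b0100 = 0b1000.
P[6]: E(K, 0b1100) = 0b1001; 0b0111 ⊕ 0b1001 = 0b1110.
Blocks that differ from the original plaintext: P[2], P[3].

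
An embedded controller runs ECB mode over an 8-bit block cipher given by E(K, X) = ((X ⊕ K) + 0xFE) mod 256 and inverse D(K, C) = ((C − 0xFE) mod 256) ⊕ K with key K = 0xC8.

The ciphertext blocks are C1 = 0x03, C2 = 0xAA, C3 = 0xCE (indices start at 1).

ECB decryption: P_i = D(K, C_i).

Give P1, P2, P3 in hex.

P1 = 0xCD, P2 = 0x64, P3 = 0x18

P1: D(K, 0x03) = 0xCD.
P2: D(K, 0xAA) = 0x64.
P3: D(K, 0xCE) = 0x18.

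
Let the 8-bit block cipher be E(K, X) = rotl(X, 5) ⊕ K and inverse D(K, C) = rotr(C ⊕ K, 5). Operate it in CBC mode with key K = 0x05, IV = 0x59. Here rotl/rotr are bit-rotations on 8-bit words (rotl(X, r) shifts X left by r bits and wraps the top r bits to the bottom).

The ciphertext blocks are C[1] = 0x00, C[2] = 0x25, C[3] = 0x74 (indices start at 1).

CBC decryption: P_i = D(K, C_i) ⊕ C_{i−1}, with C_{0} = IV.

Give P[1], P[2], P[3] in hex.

P[1] = 0x71, P[2] = 0x01, P[3] = 0xAE

P[1]: D(K, 0x00) = 0x28; 0x28 ⊕ 0x59 = 0x71.
P[2]: D(K, 0x25) = 0x01; 0x01 ⊕ 0x00 = 0x01.
P[3]: D(K, 0x74) = 0x8B; 0x8B ⊕ 0x25 = 0xAE.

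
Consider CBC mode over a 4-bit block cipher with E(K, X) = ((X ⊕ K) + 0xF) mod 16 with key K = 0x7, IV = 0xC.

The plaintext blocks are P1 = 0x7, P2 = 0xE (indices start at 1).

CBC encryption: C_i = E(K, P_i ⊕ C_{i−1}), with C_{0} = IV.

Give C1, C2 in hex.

C1 = 0xB, C2 = 0x1

C1: P1 ⊕ 0xC = 0xB; E(K, 0xB) = 0xB.
C2: P2 ⊕ 0xB = 0x5; E(K, 0x5) = 0x1.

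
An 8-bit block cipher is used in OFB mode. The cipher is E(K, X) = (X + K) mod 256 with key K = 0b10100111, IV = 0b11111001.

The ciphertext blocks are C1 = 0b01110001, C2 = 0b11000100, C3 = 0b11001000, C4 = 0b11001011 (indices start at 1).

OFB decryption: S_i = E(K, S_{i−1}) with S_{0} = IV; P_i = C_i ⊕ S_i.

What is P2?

P1: S = E(K, 0b11111001) = 0b10100000; 0b01110001 ⊕ 0b10100000 = 0b11010001.
P2: S = E(K, 0b10100000) = 0b01000111; 0b11000100 ⊕ 0b01000111 = 0b10000011.

P2 = 0b10000011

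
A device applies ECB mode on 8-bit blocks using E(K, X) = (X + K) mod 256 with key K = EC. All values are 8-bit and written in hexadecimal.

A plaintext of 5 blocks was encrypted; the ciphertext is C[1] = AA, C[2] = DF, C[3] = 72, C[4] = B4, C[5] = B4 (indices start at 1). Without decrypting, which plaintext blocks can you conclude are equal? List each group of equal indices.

P[4] = P[5]

ECB encrypts each block independently with the same key, so equal ciphertext blocks imply equal plaintext blocks.
C[4] = C[5] = B4, so P[4] = P[5].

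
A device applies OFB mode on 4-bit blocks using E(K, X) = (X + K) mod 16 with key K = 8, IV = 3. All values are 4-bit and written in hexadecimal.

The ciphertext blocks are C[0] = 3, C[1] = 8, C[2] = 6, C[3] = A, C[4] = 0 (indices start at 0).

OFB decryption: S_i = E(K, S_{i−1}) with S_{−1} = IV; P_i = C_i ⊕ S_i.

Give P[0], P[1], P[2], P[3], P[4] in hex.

P[0]: S = E(K, 3) = B; 3 ⊕ B = 8.
P[1]: S = E(K, B) = 3; 8 ⊕ 3 = B.
P[2]: S = E(K, 3) = B; 6 ⊕ B = D.
P[3]: S = E(K, B) = 3; A ⊕ 3 = 9.
P[4]: S = E(K, 3) = B; 0 ⊕ B = B.

P[0] = 8, P[1] = B, P[2] = D, P[3] = 9, P[4] = B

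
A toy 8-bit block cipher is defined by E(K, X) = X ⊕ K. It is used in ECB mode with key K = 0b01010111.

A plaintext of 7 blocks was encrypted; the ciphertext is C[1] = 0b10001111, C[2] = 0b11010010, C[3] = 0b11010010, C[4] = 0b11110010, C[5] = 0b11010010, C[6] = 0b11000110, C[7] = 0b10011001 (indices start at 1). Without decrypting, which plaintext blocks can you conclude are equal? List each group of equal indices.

ECB encrypts each block independently with the same key, so equal ciphertext blocks imply equal plaintext blocks.
C[2] = C[3] = C[5] = 0b11010010, so P[2] = P[3] = P[5].

P[2] = P[3] = P[5]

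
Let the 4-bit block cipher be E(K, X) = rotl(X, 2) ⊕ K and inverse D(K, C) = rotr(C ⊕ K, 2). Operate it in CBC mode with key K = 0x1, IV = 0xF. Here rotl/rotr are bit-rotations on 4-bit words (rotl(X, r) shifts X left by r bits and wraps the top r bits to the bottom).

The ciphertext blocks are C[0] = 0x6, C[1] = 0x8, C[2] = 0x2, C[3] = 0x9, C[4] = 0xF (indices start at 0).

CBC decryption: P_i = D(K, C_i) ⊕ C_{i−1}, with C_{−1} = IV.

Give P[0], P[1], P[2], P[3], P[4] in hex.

P[0] = 0x2, P[1] = 0x0, P[2] = 0x4, P[3] = 0x0, P[4] = 0x2

P[0]: D(K, 0x6) = 0xD; 0xD ⊕ 0xF = 0x2.
P[1]: D(K, 0x8) = 0x6; 0x6 ⊕ 0x6 = 0x0.
P[2]: D(K, 0x2) = 0xC; 0xC ⊕ 0x8 = 0x4.
P[3]: D(K, 0x9) = 0x2; 0x2 ⊕ 0x2 = 0x0.
P[4]: D(K, 0xF) = 0xB; 0xB ⊕ 0x9 = 0x2.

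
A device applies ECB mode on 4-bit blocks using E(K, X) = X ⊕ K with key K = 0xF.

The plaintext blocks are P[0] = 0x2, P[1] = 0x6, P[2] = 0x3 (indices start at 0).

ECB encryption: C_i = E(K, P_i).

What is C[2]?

C[2]: E(K, 0x3) = 0xC.

C[2] = 0xC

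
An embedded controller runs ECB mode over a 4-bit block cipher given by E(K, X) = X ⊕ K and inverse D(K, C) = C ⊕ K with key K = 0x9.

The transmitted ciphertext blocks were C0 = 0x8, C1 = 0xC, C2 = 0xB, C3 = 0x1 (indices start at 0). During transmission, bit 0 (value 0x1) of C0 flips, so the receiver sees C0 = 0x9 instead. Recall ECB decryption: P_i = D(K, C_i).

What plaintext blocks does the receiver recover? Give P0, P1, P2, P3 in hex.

P0 = 0x0, P1 = 0x5, P2 = 0x2, P3 = 0x8

Only C0 changed, to 0x9. In ECB, a change in C_i affects only P_i. Decrypting the received ciphertext:
P0: D(K, 0x9) = 0x0.
P1: D(K, 0xC) = 0x5.
P2: D(K, 0xB) = 0x2.
P3: D(K, 0x1) = 0x8.
Blocks that differ from the original plaintext: P0.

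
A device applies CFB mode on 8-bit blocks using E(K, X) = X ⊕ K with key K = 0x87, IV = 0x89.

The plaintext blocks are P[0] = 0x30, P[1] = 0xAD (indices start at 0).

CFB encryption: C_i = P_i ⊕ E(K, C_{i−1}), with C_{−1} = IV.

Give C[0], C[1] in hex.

C[0] = 0x3E, C[1] = 0x14

C[0]: E(K, 0x89) = 0x0E; 0x30 ⊕ 0x0E = 0x3E.
C[1]: E(K, 0x3E) = 0xB9; 0xAD ⊕ 0xB9 = 0x14.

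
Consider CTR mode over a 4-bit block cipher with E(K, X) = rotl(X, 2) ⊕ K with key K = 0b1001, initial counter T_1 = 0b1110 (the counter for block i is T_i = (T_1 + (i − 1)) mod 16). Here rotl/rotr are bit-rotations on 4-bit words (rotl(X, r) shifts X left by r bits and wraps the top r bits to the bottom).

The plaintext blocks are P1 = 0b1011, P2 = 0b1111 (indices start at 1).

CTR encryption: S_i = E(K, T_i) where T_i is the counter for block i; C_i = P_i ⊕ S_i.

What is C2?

C2 = 0b1001

C1: T = 0b1110, S = E(K, T) = 0b0010; 0b1011 ⊕ 0b0010 = 0b1001.
C2: T = 0b1111, S = E(K, T) = 0b0110; 0b1111 ⊕ 0b0110 = 0b1001.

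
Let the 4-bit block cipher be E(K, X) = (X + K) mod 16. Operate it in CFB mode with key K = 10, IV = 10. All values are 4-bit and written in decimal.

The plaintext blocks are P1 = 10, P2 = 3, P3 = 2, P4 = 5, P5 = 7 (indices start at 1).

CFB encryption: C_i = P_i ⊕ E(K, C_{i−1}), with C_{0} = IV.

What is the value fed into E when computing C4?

C1: E(K, 10) = 4; 10 ⊕ 4 = 14.
C2: E(K, 14) = 8; 3 ⊕ 8 = 11.
C3: E(K, 11) = 5; 2 ⊕ 5 = 7.
C4: E(K, 7) = 1; 5 ⊕ 1 = 4.
So the input to E for block 4 is 7.

7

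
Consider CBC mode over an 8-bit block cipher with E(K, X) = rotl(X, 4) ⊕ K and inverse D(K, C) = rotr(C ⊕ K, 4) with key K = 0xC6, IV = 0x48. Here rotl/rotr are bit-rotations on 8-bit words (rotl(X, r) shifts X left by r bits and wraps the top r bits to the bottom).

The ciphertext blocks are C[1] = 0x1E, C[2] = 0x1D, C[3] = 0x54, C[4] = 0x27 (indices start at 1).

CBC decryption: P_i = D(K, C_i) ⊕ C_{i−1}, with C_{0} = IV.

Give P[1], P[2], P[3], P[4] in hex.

P[1]: D(K, 0x1E) = 0x8D; 0x8D ⊕ 0x48 = 0xC5.
P[2]: D(K, 0x1D) = 0xBD; 0xBD ⊕ 0x1E = 0xA3.
P[3]: D(K, 0x54) = 0x29; 0x29 ⊕ 0x1D = 0x34.
P[4]: D(K, 0x27) = 0x1E; 0x1E ⊕ 0x54 = 0x4A.

P[1] = 0xC5, P[2] = 0xA3, P[3] = 0x34, P[4] = 0x4A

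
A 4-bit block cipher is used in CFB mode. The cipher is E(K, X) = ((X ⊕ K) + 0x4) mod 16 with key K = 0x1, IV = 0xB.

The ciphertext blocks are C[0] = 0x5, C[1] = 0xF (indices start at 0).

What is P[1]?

CFB decryption: P_i = C_i ⊕ E(K, C_{i−1}), with C_{−1} = IV.
P[1]: E(K, 0x5) = 0x8; 0xF ⊕ 0x8 = 0x7.

P[1] = 0x7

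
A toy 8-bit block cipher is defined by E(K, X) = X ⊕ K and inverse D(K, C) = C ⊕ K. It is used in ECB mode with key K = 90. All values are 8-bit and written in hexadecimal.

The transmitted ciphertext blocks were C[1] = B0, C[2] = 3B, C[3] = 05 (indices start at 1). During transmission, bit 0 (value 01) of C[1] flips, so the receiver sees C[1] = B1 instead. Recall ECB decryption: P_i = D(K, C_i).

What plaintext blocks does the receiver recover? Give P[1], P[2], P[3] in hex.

P[1] = 21, P[2] = AB, P[3] = 95

Only C[1] changed, to B1. In ECB, a change in C_i affects only P_i. Decrypting the received ciphertext:
P[1]: D(K, B1) = 21.
P[2]: D(K, 3B) = AB.
P[3]: D(K, 05) = 95.
Blocks that differ from the original plaintext: P[1].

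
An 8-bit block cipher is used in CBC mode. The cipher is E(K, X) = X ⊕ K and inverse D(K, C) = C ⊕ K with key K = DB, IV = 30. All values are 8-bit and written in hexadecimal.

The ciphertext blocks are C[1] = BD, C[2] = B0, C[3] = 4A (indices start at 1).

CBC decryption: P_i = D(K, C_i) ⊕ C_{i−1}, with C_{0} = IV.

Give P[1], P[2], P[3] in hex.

P[1]: D(K, BD) = 66; 66 ⊕ 30 = 56.
P[2]: D(K, B0) = 6B; 6B ⊕ BD = D6.
P[3]: D(K, 4A) = 91; 91 ⊕ B0 = 21.

P[1] = 56, P[2] = D6, P[3] = 21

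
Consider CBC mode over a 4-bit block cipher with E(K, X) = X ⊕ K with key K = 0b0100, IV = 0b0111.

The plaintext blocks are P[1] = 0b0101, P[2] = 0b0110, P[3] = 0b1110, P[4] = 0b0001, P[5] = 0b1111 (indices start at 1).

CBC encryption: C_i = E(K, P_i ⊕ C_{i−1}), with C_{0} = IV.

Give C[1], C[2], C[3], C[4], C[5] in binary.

C[1]: P[1] ⊕ 0b0111 = 0b0010; E(K, 0b0010) = 0b0110.
C[2]: P[2] ⊕ 0b0110 = 0b0000; E(K, 0b0000) = 0b0100.
C[3]: P[3] ⊕ 0b0100 = 0b1010; E(K, 0b1010) = 0b1110.
C[4]: P[4] ⊕ 0b1110 = 0b1111; E(K, 0b1111) = 0b1011.
C[5]: P[5] ⊕ 0b1011 = 0b0100; E(K, 0b0100) = 0b0000.

C[1] = 0b0110, C[2] = 0b0100, C[3] = 0b1110, C[4] = 0b1011, C[5] = 0b0000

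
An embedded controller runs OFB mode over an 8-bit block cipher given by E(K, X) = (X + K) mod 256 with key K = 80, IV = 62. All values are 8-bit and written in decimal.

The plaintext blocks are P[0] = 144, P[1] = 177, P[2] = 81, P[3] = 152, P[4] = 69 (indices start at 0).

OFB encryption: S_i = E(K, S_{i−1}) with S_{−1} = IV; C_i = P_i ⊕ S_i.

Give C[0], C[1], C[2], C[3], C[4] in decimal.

C[0] = 30, C[1] = 111, C[2] = 127, C[3] = 230, C[4] = 139

C[0]: S = E(K, 62) = 142; 144 ⊕ 142 = 30.
C[1]: S = E(K, 142) = 222; 177 ⊕ 222 = 111.
C[2]: S = E(K, 222) = 46; 81 ⊕ 46 = 127.
C[3]: S = E(K, 46) = 126; 152 ⊕ 126 = 230.
C[4]: S = E(K, 126) = 206; 69 ⊕ 206 = 139.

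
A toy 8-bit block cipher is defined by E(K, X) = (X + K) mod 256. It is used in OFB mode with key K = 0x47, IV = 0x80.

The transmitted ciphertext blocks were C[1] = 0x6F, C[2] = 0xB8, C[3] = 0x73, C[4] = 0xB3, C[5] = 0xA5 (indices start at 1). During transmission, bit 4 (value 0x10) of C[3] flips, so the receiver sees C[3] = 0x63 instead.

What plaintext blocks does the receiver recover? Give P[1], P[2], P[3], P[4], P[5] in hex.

OFB decryption: S_i = E(K, S_{i−1}) with S_{0} = IV; P_i = C_i ⊕ S_i.
Only C[3] changed, to 0x63. In OFB, a change in C_i flips the same bit in P_i only; the keystream is unaffected. Decrypting the received ciphertext:
P[1]: S = E(K, 0x80) = 0xC7; 0x6F ⊕ 0xC7 = 0xA8.
P[2]: S = E(K, 0xC7) = 0x0E; 0xB8 ⊕ 0x0E = 0xB6.
P[3]: S = E(K, 0x0E) = 0x55; 0x63 ⊕ 0x55 = 0x36.
P[4]: S = E(K, 0x55) = 0x9C; 0xB3 ⊕ 0x9C = 0x2F.
P[5]: S = E(K, 0x9C) = 0xE3; 0xA5 ⊕ 0xE3 = 0x46.
Blocks that differ from the original plaintext: P[3].

P[1] = 0xA8, P[2] = 0xB6, P[3] = 0x36, P[4] = 0x2F, P[5] = 0x46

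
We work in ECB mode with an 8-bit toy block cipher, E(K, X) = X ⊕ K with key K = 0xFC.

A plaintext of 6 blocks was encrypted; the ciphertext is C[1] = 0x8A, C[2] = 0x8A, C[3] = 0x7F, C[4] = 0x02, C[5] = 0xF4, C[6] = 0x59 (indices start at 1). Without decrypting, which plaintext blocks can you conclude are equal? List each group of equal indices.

ECB encrypts each block independently with the same key, so equal ciphertext blocks imply equal plaintext blocks.
C[1] = C[2] = 0x8A, so P[1] = P[2].

P[1] = P[2]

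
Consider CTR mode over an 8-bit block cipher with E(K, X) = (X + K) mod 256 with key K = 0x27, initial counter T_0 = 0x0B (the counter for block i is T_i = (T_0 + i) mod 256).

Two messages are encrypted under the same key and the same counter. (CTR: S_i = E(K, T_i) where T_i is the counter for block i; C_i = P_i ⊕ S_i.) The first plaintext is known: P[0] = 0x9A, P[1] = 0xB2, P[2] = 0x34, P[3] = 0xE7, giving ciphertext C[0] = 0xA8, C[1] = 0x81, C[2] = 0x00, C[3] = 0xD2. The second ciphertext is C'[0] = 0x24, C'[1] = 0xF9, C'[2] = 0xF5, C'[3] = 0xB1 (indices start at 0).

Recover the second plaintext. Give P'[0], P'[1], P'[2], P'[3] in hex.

In CTR with a reused counter, both messages share the same keystream S_i, so C_i ⊕ C'_i = P_i ⊕ P'_i and thus P'_i = P_i ⊕ C_i ⊕ C'_i.
P'[0]: 0x9A ⊕ 0xA8 ⊕ 0x24 = 0x16.
P'[1]: 0xB2 ⊕ 0x81 ⊕ 0xF9 = 0xCA.
P'[2]: 0x34 ⊕ 0x00 ⊕ 0xF5 = 0xC1.
P'[3]: 0xE7 ⊕ 0xD2 ⊕ 0xB1 = 0x84.

P'[0] = 0x16, P'[1] = 0xCA, P'[2] = 0xC1, P'[3] = 0x84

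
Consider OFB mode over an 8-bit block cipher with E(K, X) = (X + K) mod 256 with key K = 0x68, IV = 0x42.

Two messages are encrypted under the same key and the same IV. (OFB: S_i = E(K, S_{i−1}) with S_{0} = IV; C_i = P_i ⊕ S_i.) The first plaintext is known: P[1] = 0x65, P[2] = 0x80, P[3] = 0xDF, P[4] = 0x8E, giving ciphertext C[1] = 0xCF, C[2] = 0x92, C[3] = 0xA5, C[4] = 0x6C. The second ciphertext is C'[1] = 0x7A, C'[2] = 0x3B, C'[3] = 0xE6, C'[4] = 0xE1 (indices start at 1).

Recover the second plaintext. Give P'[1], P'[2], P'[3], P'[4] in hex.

In OFB with a reused IV, both messages share the same keystream S_i, so C_i ⊕ C'_i = P_i ⊕ P'_i and thus P'_i = P_i ⊕ C_i ⊕ C'_i.
P'[1]: 0x65 ⊕ 0xCF ⊕ 0x7A = 0xD0.
P'[2]: 0x80 ⊕ 0x92 ⊕ 0x3B = 0x29.
P'[3]: 0xDF ⊕ 0xA5 ⊕ 0xE6 = 0x9C.
P'[4]: 0x8E ⊕ 0x6C ⊕ 0xE1 = 0x03.

P'[1] = 0xD0, P'[2] = 0x29, P'[3] = 0x9C, P'[4] = 0x03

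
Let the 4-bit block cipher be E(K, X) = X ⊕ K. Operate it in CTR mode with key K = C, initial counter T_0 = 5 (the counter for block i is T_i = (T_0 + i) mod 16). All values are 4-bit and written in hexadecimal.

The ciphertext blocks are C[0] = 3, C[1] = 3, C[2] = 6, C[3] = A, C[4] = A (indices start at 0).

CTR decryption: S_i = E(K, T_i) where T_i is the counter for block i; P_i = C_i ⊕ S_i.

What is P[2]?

P[2]: T = 7, S = E(K, T) = B; 6 ⊕ B = D.

P[2] = D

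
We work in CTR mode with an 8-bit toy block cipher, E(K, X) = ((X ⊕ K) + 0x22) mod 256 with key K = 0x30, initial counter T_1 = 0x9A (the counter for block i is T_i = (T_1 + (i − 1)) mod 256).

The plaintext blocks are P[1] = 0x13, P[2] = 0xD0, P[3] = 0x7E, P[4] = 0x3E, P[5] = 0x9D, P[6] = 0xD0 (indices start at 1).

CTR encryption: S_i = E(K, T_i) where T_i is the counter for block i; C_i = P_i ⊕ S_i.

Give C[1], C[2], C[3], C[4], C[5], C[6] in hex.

C[1] = 0xDF, C[2] = 0x1D, C[3] = 0xB0, C[4] = 0xF1, C[5] = 0x4D, C[6] = 0x01

C[1]: T = 0x9A, S = E(K, T) = 0xCC; 0x13 ⊕ 0xCC = 0xDF.
C[2]: T = 0x9B, S = E(K, T) = 0xCD; 0xD0 ⊕ 0xCD = 0x1D.
C[3]: T = 0x9C, S = E(K, T) = 0xCE; 0x7E ⊕ 0xCE = 0xB0.
C[4]: T = 0x9D, S = E(K, T) = 0xCF; 0x3E ⊕ 0xCF = 0xF1.
C[5]: T = 0x9E, S = E(K, T) = 0xD0; 0x9D ⊕ 0xD0 = 0x4D.
C[6]: T = 0x9F, S = E(K, T) = 0xD1; 0xD0 ⊕ 0xD1 = 0x01.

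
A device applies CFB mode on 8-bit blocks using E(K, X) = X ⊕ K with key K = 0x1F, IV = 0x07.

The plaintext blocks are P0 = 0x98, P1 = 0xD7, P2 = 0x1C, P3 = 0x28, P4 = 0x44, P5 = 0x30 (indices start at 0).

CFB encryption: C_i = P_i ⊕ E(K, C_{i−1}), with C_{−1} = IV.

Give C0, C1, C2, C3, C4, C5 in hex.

C0: E(K, 0x07) = 0x18; 0x98 ⊕ 0x18 = 0x80.
C1: E(K, 0x80) = 0x9F; 0xD7 ⊕ 0x9F = 0x48.
C2: E(K, 0x48) = 0x57; 0x1C ⊕ 0x57 = 0x4B.
C3: E(K, 0x4B) = 0x54; 0x28 ⊕ 0x54 = 0x7C.
C4: E(K, 0x7C) = 0x63; 0x44 ⊕ 0x63 = 0x27.
C5: E(K, 0x27) = 0x38; 0x30 ⊕ 0x38 = 0x08.

C0 = 0x80, C1 = 0x48, C2 = 0x4B, C3 = 0x7C, C4 = 0x27, C5 = 0x08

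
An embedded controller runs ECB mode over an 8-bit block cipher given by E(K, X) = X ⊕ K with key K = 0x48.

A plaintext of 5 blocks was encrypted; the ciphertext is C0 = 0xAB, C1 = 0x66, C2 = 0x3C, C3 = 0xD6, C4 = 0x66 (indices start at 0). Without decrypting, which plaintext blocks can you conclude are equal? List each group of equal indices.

ECB encrypts each block independently with the same key, so equal ciphertext blocks imply equal plaintext blocks.
C1 = C4 = 0x66, so P1 = P4.

P1 = P4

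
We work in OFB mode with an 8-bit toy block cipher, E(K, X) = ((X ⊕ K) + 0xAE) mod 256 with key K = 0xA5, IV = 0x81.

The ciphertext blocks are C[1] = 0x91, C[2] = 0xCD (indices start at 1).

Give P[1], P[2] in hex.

P[1] = 0x43, P[2] = 0xE8

OFB decryption: S_i = E(K, S_{i−1}) with S_{0} = IV; P_i = C_i ⊕ S_i.
P[1]: S = E(K, 0x81) = 0xD2; 0x91 ⊕ 0xD2 = 0x43.
P[2]: S = E(K, 0xD2) = 0x25; 0xCD ⊕ 0x25 = 0xE8.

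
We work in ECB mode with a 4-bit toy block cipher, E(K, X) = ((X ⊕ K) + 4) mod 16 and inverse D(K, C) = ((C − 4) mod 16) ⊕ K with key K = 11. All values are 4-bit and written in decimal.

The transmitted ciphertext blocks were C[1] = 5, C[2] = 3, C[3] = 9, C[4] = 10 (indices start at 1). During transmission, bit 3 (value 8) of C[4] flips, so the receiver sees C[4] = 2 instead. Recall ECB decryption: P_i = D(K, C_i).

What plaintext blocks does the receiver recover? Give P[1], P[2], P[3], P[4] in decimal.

Only C[4] changed, to 2. In ECB, a change in C_i affects only P_i. Decrypting the received ciphertext:
P[1]: D(K, 5) = 10.
P[2]: D(K, 3) = 4.
P[3]: D(K, 9) = 14.
P[4]: D(K, 2) = 5.
Blocks that differ from the original plaintext: P[4].

P[1] = 10, P[2] = 4, P[3] = 14, P[4] = 5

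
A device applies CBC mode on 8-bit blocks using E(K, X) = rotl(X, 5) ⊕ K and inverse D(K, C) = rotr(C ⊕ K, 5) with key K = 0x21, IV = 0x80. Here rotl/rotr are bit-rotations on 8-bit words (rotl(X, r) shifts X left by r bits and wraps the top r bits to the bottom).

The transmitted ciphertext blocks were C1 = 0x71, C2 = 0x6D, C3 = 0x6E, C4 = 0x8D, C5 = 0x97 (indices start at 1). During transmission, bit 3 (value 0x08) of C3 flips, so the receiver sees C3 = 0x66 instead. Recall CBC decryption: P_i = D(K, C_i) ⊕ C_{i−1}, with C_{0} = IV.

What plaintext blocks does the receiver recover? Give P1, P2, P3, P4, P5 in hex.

Only C3 changed, to 0x66. In CBC, a change in C_i garbles P_i and flips the same bit in P_{i+1}. Decrypting the received ciphertext:
P1: D(K, 0x71) = 0x82; 0x82 ⊕ 0x80 = 0x02.
P2: D(K, 0x6D) = 0x62; 0x62 ⊕ 0x71 = 0x13.
P3: D(K, 0x66) = 0x3A; 0x3A ⊕ 0x6D = 0x57.
P4: D(K, 0x8D) = 0x65; 0x65 ⊕ 0x66 = 0x03.
P5: D(K, 0x97) = 0xB5; 0xB5 ⊕ 0x8D = 0x38.
Blocks that differ from the original plaintext: P3, P4.

P1 = 0x02, P2 = 0x13, P3 = 0x57, P4 = 0x03, P5 = 0x38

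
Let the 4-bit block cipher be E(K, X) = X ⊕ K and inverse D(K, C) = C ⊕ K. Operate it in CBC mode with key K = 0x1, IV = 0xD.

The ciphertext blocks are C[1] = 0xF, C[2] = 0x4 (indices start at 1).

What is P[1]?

P[1] = 0x3

CBC decryption: P_i = D(K, C_i) ⊕ C_{i−1}, with C_{0} = IV.
P[1]: D(K, 0xF) = 0xE; 0xE ⊕ 0xD = 0x3.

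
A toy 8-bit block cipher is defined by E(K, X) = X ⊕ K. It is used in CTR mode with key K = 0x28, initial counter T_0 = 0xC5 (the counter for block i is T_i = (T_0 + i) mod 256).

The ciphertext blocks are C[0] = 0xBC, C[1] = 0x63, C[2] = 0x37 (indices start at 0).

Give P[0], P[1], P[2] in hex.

P[0] = 0x51, P[1] = 0x8D, P[2] = 0xD8

CTR decryption: S_i = E(K, T_i) where T_i is the counter for block i; P_i = C_i ⊕ S_i.
P[0]: T = 0xC5, S = E(K, T) = 0xED; 0xBC ⊕ 0xED = 0x51.
P[1]: T = 0xC6, S = E(K, T) = 0xEE; 0x63 ⊕ 0xEE = 0x8D.
P[2]: T = 0xC7, S = E(K, T) = 0xEF; 0x37 ⊕ 0xEF = 0xD8.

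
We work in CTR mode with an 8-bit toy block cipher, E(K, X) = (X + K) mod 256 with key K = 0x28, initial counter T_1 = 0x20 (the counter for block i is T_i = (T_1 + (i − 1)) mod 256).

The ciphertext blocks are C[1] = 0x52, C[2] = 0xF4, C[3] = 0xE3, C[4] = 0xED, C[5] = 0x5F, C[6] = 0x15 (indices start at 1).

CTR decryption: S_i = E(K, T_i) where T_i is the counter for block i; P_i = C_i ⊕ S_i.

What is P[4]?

P[4] = 0xA6

P[4]: T = 0x23, S = E(K, T) = 0x4B; 0xED ⊕ 0x4B = 0xA6.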